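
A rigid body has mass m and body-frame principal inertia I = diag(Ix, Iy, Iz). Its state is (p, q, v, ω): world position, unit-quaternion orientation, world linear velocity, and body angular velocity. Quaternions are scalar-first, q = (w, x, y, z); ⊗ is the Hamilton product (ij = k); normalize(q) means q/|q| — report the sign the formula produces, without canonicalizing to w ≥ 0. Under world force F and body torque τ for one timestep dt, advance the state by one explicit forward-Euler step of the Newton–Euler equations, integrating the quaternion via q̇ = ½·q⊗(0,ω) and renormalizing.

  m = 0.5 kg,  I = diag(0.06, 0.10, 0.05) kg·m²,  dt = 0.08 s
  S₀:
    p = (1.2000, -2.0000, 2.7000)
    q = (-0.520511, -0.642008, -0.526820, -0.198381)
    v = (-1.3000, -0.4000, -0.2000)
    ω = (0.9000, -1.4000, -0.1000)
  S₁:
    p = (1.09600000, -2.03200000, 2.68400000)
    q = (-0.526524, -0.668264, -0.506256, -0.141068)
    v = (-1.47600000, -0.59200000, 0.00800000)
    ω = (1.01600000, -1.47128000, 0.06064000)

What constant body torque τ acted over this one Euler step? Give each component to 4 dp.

rate change Δω = (0.11600000, -0.07128000, 0.16064000)
τ = I·(Δω/dt) + ω₀×(Iω₀) = (0.0800, -0.0900, 0.0500)

τ = (0.0800, -0.0900, 0.0500)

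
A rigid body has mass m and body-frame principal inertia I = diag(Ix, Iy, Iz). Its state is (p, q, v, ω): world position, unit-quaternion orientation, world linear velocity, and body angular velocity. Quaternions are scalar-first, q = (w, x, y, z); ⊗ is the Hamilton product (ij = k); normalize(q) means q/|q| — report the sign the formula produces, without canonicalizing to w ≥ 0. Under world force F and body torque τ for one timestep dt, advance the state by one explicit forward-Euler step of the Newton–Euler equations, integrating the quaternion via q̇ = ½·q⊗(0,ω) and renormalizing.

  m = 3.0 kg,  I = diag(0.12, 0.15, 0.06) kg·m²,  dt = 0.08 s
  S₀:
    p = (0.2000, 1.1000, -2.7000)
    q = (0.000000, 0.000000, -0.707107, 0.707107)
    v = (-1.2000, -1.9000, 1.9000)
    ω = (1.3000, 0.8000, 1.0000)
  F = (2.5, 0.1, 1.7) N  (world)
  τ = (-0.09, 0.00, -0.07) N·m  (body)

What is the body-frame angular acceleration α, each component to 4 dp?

precession coupling ω×(Iω) = (-0.0720, 0.0780, 0.0312)
α = I⁻¹(τ − ω×Iω) = (-0.1500, -0.5200, -1.6867)

α = (-0.1500, -0.5200, -1.6867)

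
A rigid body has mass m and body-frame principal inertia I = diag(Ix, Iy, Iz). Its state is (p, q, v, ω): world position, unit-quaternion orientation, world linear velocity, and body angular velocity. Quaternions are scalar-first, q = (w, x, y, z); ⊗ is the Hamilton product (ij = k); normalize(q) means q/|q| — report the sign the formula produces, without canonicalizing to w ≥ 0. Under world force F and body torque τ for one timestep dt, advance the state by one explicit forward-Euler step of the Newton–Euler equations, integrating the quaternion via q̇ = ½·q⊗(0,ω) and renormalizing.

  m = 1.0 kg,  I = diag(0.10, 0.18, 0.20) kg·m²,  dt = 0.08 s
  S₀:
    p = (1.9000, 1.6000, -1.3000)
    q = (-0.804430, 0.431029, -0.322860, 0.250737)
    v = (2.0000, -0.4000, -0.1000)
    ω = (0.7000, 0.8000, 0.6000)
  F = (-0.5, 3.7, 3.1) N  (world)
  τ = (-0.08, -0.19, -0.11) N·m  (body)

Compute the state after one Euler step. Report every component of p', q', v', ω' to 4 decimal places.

p + v·dt = (2.0600, 1.5680, -1.3080)
v' = v + a·dt = (1.9600, -0.1040, 0.1480)
gyro term ω×Iω = (0.0096, -0.0420, 0.0448)
α = I⁻¹(τ − ω×Iω) = (-0.8960, -0.8222, -0.7740)
ω' = ω + α·dt = (0.6283, 0.7342, 0.5381)
Hamilton product q⊗(0,ω) = (-0.1938745, -0.9574066, -0.7266455, 0.0881672)
q' = normalize(q + ½dt·q⊗(0,ω)) = (-0.8112, 0.3923, -0.3515, 0.2540)

p' = (2.0600, 1.5680, -1.3080)
q' = (-0.8112, 0.3923, -0.3515, 0.2540)
v' = (1.9600, -0.1040, 0.1480)
ω' = (0.6283, 0.7342, 0.5381)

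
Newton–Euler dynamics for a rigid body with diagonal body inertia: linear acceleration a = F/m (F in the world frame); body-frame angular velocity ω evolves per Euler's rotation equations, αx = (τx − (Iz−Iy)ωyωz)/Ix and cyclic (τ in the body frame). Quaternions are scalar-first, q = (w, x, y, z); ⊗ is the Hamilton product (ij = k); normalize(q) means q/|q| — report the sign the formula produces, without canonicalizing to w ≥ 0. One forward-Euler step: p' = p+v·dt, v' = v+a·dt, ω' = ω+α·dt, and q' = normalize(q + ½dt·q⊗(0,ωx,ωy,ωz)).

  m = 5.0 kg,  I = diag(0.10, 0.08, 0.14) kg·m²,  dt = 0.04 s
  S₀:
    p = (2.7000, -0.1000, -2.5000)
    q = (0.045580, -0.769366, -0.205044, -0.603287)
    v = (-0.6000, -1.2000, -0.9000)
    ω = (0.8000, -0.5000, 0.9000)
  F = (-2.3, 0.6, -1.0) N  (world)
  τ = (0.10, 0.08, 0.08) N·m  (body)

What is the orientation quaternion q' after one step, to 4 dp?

q' = (0.0667, -0.7781, -0.2012, -0.5913)

2q̇ = q⊗(0,ω) = (1.0559291, -0.4497191, 0.1870098, 0.5897402)
updated quaternion q' = (0.0667, -0.7781, -0.2012, -0.5913)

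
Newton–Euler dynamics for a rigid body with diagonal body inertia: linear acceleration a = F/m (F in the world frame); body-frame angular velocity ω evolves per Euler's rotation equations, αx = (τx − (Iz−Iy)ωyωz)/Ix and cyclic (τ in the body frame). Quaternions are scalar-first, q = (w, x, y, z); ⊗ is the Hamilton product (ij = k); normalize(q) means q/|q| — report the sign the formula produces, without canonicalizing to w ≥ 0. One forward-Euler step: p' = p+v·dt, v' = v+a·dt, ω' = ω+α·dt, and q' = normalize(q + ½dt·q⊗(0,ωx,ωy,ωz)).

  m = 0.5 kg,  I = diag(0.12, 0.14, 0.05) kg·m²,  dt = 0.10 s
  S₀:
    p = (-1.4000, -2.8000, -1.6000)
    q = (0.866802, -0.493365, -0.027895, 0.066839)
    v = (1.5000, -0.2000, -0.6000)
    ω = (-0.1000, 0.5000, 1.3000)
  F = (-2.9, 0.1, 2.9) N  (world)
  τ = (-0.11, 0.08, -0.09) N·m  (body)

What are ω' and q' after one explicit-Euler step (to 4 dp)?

ω' = (-0.1429, 0.5636, 1.1220)
q' = (0.8586, -0.5000, 0.0254, 0.1104)

angular accel α = (-0.4292, 0.6364, -1.7800)
ω' = ω + α·dt = (-0.1429, 0.5636, 1.1220)
Hamilton product q⊗(0,ω) = (-0.1222797, -0.1563632, 1.0680916, 0.8773706)
updated quaternion q' = (0.8586, -0.5000, 0.0254, 0.1104)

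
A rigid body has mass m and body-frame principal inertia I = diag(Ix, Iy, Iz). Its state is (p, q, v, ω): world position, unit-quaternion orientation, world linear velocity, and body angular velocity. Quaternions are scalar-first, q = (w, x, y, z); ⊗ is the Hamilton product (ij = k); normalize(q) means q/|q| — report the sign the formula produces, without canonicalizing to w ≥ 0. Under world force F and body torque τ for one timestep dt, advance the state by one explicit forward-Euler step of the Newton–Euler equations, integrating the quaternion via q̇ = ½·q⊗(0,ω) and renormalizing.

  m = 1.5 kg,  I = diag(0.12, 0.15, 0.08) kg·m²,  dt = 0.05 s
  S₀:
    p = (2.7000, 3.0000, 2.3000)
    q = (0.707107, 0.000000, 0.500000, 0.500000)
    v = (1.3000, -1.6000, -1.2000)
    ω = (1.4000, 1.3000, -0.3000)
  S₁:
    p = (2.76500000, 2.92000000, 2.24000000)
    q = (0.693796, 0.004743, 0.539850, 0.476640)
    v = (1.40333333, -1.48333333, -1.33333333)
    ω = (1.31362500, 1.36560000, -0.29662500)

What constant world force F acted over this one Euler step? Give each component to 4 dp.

F = (3.1000, 3.5000, -4.0000)

Δv = v₁−v₀ = (0.10333333, 0.11666667, -0.13333333)
m·(v₁−v₀)/dt = (3.1000, 3.5000, -4.0000)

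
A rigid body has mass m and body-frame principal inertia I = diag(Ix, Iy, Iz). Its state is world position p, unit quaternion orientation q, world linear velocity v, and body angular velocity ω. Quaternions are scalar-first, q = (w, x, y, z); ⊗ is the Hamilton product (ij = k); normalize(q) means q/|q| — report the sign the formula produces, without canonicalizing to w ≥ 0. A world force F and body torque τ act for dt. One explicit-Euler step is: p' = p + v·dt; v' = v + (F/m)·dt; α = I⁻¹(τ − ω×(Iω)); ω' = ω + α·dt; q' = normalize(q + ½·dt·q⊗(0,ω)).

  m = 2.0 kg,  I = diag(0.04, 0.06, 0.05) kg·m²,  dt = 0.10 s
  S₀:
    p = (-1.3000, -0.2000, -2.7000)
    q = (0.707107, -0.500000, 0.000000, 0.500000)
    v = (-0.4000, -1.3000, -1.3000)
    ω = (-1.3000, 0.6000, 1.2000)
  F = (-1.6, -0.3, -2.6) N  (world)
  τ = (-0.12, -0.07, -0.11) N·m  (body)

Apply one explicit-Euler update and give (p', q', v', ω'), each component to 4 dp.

p' = (-1.3400, -0.3300, -2.8300)
q' = (0.6418, -0.5585, 0.0186, 0.5251)
v' = (-0.4800, -1.3150, -1.4300)
ω' = (-1.5820, 0.4573, 1.0112)

a = (-0.8000, -0.1500, -1.3000)
p' = p + v·dt = (-1.3400, -0.3300, -2.8300)
v + (F/m)dt = (-0.4800, -1.3150, -1.4300)
precession coupling ω×(Iω) = (-0.0072, 0.0156, -0.0156)
(τ − ω×Iω)/I = (-2.8200, -1.4267, -1.8880)
new body rate ω' = (-1.5820, 0.4573, 1.0112)
Hamilton product q⊗(0,ω) = (-1.2500000, -1.2192391, 0.3742642, 0.5485284)
q + ½dt·q⊗(0,ω), renormalized = (0.6418, -0.5585, 0.0186, 0.5251)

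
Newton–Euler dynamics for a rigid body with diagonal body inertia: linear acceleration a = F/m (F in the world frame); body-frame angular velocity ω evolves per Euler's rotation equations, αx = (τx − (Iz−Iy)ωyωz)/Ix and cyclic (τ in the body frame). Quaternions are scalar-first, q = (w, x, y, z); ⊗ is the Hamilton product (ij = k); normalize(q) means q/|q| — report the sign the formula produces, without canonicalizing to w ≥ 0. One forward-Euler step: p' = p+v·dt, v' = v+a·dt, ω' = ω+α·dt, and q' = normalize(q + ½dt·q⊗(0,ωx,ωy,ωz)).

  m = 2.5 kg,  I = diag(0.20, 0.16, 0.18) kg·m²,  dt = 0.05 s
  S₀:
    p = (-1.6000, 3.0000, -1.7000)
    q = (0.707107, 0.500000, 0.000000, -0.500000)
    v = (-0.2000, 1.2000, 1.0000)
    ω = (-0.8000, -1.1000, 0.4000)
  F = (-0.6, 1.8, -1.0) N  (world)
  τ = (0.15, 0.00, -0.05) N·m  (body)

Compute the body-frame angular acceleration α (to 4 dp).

ω×(Iω) gyroscopic = (-0.0088, -0.0064, -0.0352)
angular accel α = (0.7940, 0.0400, -0.0822)

α = (0.7940, 0.0400, -0.0822)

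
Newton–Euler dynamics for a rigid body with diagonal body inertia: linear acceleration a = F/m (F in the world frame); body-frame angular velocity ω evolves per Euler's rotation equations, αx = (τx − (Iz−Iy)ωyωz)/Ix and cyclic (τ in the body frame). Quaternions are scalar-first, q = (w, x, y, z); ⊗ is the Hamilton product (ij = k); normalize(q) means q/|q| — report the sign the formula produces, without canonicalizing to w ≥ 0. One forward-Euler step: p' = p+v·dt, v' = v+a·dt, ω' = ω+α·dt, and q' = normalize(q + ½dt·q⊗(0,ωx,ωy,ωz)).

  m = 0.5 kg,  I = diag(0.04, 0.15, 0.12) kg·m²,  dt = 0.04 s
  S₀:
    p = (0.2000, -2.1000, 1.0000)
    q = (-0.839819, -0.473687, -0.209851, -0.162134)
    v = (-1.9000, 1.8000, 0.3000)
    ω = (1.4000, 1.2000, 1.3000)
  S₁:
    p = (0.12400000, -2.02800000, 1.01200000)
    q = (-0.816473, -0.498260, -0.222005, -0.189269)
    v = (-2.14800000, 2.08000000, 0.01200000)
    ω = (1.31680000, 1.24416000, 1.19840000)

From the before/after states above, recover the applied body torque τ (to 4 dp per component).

Δω = ω₁−ω₀ = (-0.08320000, 0.04416000, -0.10160000)
ω₀×(Iω₀) = (-0.0468, -0.1456, 0.1848)
I·α + gyro = (-0.1300, 0.0200, -0.1200)

τ = (-0.1300, 0.0200, -0.1200)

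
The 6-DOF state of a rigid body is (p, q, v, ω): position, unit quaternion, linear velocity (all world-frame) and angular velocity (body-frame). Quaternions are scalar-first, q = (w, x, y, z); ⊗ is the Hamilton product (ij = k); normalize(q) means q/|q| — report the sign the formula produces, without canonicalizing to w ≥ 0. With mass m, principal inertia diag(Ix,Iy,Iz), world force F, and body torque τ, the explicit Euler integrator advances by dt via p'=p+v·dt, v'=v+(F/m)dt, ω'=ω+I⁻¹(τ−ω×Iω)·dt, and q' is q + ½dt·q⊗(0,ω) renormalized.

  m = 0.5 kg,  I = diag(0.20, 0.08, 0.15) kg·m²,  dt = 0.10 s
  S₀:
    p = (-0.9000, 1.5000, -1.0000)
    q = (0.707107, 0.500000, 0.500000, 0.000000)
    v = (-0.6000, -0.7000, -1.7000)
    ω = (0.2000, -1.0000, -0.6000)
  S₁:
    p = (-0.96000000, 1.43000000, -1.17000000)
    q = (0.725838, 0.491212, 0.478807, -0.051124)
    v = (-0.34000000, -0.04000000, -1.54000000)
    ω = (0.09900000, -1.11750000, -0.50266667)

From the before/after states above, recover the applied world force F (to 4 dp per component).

Δv = v₁−v₀ = (0.26000000, 0.66000000, 0.16000000)
F = m·Δv/dt = (1.3000, 3.3000, 0.8000)

F = (1.3000, 3.3000, 0.8000)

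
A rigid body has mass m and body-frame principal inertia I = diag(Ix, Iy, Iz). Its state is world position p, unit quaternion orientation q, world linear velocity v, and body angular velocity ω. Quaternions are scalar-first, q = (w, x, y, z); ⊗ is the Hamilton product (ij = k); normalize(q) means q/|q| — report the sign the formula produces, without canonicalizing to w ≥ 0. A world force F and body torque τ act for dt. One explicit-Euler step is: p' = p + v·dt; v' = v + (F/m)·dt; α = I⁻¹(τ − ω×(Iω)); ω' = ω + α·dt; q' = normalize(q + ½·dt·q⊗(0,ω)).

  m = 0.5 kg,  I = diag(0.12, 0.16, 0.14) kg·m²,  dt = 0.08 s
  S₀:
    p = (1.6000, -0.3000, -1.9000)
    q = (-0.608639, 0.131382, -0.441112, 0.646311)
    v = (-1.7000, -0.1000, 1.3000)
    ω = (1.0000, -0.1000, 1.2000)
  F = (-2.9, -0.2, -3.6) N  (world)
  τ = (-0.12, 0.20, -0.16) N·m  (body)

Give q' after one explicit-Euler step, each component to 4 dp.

q' = (-0.6454, 0.0883, -0.4183, 0.6330)

Hamilton product q⊗(0,ω) = (-0.9510664, -1.0733423, 0.5495165, -0.3023930)
updated quaternion q' = (-0.6454, 0.0883, -0.4183, 0.6330)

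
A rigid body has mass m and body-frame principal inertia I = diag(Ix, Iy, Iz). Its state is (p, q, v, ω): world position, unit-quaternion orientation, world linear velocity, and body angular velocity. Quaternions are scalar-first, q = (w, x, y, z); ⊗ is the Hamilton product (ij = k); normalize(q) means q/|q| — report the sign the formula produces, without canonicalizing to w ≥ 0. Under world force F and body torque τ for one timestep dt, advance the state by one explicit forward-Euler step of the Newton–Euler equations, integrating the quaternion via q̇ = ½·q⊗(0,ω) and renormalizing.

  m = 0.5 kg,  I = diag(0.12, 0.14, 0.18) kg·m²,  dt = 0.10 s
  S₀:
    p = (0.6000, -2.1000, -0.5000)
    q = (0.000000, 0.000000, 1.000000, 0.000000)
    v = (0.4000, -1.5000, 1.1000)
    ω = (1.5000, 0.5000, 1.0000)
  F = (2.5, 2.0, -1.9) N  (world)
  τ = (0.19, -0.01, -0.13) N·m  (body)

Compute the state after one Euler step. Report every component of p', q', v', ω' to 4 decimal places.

p' = (0.6400, -2.2500, -0.3900)
q' = (-0.0249, 0.0498, 0.9957, -0.0747)
v' = (0.9000, -1.1000, 0.7200)
ω' = (1.6417, 0.5571, 0.9194)

p + v·dt = (0.6400, -2.2500, -0.3900)
v + (F/m)dt = (0.9000, -1.1000, 0.7200)
precession coupling ω×(Iω) = (0.0200, -0.0900, 0.0150)
(τ − ω×Iω)/I = (1.4167, 0.5714, -0.8056)
ω' = ω + α·dt = (1.6417, 0.5571, 0.9194)
2q̇ = q⊗(0,ω) = (-0.5000000, 1.0000000, 0.0000000, -1.5000000)
q + ½dt·q⊗(0,ω), renormalized = (-0.0249, 0.0498, 0.9957, -0.0747)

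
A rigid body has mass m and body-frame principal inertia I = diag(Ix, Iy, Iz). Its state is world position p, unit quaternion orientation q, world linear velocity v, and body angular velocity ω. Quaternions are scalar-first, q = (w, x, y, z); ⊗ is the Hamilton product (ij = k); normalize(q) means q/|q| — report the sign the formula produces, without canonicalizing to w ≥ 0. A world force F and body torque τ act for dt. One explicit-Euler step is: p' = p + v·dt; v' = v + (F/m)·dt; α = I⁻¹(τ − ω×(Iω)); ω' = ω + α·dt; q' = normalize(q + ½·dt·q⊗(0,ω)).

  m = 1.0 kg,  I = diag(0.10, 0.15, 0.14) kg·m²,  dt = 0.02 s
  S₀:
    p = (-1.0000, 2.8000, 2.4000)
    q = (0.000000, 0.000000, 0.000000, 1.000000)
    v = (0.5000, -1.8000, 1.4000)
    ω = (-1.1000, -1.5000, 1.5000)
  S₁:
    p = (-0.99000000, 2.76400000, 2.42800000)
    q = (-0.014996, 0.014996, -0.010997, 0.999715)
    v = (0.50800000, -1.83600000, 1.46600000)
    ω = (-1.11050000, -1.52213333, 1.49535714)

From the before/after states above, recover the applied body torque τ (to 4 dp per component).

ω₁ − ω₀ = (-0.01050000, -0.02213333, -0.00464286)
precession coupling = (0.0225, 0.0660, 0.0825)
I·α + gyro = (-0.0300, -0.1000, 0.0500)

τ = (-0.0300, -0.1000, 0.0500)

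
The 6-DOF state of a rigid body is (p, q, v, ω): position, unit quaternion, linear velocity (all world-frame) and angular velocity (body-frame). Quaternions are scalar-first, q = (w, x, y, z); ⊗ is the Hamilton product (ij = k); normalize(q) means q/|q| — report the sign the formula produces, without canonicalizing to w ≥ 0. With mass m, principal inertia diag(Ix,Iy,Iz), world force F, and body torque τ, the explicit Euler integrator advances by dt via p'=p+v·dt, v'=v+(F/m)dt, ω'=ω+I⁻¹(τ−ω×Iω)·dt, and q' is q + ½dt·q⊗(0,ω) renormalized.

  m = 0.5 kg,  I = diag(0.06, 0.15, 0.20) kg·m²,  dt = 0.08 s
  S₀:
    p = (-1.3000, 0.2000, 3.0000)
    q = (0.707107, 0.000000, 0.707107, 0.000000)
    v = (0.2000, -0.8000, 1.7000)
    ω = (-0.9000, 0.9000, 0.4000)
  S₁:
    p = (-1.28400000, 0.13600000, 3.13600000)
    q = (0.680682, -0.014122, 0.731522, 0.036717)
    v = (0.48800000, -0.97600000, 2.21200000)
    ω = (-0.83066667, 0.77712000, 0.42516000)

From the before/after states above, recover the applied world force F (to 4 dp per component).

v₁ − v₀ = (0.28800000, -0.17600000, 0.51200000)
applied force F = (1.8000, -1.1000, 3.2000)

F = (1.8000, -1.1000, 3.2000)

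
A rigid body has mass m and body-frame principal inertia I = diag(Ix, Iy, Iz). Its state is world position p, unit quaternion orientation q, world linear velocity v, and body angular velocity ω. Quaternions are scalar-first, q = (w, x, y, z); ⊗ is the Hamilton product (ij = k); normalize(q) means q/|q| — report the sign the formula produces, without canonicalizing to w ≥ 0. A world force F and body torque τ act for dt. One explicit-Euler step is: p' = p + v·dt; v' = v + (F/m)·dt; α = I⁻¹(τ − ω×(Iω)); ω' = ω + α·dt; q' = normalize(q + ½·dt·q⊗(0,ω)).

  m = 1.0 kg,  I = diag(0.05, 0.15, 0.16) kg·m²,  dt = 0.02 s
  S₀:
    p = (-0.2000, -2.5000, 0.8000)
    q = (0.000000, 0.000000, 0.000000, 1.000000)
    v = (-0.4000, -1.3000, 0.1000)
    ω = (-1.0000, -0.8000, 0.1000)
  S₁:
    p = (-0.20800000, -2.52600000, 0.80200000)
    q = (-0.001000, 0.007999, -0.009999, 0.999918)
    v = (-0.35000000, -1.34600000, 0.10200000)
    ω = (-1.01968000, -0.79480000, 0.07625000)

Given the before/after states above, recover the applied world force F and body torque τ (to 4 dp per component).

v₁ − v₀ = (0.05000000, -0.04600000, 0.00200000)
m·(v₁−v₀)/dt = (2.5000, -2.3000, 0.1000)
Δω = ω₁−ω₀ = (-0.01968000, 0.00520000, -0.02375000)
precession coupling = (-0.0008, 0.0110, 0.0800)
I·α + gyro = (-0.0500, 0.0500, -0.1100)

F = (2.5000, -2.3000, 0.1000)
τ = (-0.0500, 0.0500, -0.1100)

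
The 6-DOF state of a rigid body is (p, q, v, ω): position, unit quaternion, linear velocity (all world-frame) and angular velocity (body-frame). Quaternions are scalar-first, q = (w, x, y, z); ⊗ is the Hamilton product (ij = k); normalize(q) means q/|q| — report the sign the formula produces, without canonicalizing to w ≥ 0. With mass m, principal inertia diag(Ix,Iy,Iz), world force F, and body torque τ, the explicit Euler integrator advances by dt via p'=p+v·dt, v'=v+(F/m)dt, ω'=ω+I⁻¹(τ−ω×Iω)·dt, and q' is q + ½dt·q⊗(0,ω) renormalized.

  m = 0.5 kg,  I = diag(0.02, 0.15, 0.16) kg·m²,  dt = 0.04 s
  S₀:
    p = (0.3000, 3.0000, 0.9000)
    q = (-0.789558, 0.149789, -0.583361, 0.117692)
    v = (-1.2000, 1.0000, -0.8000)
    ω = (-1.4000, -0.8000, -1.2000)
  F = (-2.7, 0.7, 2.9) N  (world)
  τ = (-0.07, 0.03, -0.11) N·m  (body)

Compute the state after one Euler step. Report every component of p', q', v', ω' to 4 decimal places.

p' = (0.2520, 3.0400, 0.8680)
q' = (-0.7912, 0.1876, -0.5700, 0.1178)
v' = (-1.4160, 1.0560, -0.5680)
ω' = (-1.5592, -0.7293, -1.2639)

p + v·dt = (0.2520, 3.0400, 0.8680)
v' = v + a·dt = (-1.4160, 1.0560, -0.5680)
gyro term ω×Iω = (0.0096, -0.2352, 0.1456)
angular accel α = (-3.9800, 1.7680, -1.5975)
ω + α·dt = (-1.5592, -0.7293, -1.2639)
q⊗(0,ω) = (-0.1157538, 1.8995680, 0.6466244, 0.0109330)
updated quaternion q' = (-0.7912, 0.1876, -0.5700, 0.1178)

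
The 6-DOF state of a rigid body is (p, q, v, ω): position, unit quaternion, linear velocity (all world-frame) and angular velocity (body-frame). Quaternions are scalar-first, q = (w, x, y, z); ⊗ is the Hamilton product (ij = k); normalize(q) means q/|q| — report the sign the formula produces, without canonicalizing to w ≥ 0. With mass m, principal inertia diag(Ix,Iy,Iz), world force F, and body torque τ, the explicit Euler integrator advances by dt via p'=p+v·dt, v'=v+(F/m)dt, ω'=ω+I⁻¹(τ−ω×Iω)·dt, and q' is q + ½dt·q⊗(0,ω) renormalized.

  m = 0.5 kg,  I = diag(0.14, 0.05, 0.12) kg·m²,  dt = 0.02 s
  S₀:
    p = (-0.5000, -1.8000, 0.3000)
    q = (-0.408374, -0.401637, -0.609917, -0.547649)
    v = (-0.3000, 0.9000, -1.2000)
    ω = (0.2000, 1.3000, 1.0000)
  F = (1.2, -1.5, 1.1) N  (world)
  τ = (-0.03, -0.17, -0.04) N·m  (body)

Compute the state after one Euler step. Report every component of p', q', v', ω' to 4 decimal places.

p' = (-0.5060, -1.7820, 0.2760)
q' = (-0.3941, -0.4014, -0.6122, -0.5557)
v' = (-0.2520, 0.8400, -1.1560)
ω' = (0.1827, 1.2304, 0.9972)

p + v·dt = (-0.5060, -1.7820, 0.2760)
v + (F/m)dt = (-0.2520, 0.8400, -1.1560)
ω×(Iω) gyroscopic = (0.0910, 0.0040, -0.0234)
(τ − ω×Iω)/I = (-0.8643, -3.4800, -0.1383)
ω + α·dt = (0.1827, 1.2304, 0.9972)
2q̇ = q⊗(0,ω) = (1.4208685, 0.0203519, -0.2387790, -0.8085187)
q + ½dt·q⊗(0,ω), renormalized = (-0.3941, -0.4014, -0.6122, -0.5557)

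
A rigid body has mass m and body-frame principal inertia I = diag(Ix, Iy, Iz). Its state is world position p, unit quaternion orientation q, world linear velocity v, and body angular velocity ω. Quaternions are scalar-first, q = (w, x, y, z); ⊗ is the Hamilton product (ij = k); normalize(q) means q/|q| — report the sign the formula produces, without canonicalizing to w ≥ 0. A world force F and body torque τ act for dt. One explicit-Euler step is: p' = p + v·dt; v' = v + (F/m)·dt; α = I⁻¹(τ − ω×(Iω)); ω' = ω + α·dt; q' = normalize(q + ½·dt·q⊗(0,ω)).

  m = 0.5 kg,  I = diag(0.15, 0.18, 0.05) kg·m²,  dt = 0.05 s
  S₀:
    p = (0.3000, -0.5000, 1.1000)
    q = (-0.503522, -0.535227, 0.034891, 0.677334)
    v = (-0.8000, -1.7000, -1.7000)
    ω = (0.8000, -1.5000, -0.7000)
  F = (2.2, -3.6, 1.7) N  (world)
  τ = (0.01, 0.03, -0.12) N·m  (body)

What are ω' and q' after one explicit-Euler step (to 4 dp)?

ω' = (0.8488, -1.4761, -0.7840)
q' = (-0.4791, -0.5200, 0.0579, 0.7048)

precession coupling ω×(Iω) = (-0.1365, -0.0560, -0.0360)
(τ − ω×Iω)/I = (0.9767, 0.4778, -1.6800)
ω + α·dt = (0.8488, -1.4761, -0.7840)
q⊗(0,ω) = (0.9546519, 0.5887597, 0.9224913, 1.1273931)
q' = normalize(q + ½dt·q⊗(0,ω)) = (-0.4791, -0.5200, 0.0579, 0.7048)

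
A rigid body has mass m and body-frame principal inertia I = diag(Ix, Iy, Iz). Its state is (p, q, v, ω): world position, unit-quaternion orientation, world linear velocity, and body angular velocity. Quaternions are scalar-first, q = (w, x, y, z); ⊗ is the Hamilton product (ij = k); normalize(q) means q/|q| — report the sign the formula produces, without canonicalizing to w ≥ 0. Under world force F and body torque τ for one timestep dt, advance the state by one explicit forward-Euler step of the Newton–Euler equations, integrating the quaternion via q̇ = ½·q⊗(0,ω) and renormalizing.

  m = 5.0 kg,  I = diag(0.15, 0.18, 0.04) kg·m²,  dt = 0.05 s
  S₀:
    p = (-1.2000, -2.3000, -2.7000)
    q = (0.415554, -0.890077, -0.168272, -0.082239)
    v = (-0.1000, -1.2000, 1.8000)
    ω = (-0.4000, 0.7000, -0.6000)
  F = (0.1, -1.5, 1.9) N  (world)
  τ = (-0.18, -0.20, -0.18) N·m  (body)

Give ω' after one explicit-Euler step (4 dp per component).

ω' = (-0.4796, 0.6371, -0.8145)

precession coupling ω×(Iω) = (0.0588, 0.0264, -0.0084)
angular accel α = (-1.5920, -1.2578, -4.2900)
new body rate ω' = (-0.4796, 0.6371, -0.8145)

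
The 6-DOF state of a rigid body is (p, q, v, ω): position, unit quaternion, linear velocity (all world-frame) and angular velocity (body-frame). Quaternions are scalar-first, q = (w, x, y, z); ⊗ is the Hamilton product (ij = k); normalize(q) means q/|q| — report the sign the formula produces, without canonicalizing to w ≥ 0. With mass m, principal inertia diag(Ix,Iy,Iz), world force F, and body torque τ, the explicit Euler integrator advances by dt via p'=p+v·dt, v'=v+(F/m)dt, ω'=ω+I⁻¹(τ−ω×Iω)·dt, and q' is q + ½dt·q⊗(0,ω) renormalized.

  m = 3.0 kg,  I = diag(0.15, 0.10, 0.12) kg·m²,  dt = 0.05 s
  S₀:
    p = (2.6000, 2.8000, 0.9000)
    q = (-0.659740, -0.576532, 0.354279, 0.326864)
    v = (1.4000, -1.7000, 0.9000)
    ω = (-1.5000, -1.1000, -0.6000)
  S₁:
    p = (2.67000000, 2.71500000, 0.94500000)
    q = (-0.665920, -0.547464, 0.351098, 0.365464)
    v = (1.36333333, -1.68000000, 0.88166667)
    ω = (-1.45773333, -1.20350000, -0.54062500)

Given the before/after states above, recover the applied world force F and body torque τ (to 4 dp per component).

F = (-2.2000, 1.2000, -1.1000)
τ = (0.1400, -0.1800, 0.0600)

v₁ − v₀ = (-0.03666667, 0.02000000, -0.01833333)
applied force F = (-2.2000, 1.2000, -1.1000)
Δω = ω₁−ω₀ = (0.04226667, -0.10350000, 0.05937500)
τ = I·(Δω/dt) + ω₀×(Iω₀) = (0.1400, -0.1800, 0.0600)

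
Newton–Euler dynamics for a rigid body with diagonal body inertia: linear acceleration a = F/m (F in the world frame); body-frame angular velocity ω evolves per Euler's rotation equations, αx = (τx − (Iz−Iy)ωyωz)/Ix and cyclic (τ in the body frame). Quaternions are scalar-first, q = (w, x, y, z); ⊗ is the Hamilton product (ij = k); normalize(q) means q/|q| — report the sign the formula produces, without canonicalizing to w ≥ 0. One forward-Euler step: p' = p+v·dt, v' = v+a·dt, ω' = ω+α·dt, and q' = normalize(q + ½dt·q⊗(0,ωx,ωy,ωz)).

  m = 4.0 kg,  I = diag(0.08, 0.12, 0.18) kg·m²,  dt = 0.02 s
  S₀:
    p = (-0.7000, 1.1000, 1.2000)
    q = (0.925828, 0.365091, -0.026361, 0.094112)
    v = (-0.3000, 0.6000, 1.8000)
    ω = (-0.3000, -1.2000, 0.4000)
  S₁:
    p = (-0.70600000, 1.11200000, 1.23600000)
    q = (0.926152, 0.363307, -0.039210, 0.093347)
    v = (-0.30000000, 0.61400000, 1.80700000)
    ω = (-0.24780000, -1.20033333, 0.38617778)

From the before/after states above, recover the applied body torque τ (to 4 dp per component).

τ = (0.1800, 0.0100, -0.1100)

ω₁ − ω₀ = (0.05220000, -0.00033333, -0.01382222)
τ = I·(Δω/dt) + ω₀×(Iω₀) = (0.1800, 0.0100, -0.1100)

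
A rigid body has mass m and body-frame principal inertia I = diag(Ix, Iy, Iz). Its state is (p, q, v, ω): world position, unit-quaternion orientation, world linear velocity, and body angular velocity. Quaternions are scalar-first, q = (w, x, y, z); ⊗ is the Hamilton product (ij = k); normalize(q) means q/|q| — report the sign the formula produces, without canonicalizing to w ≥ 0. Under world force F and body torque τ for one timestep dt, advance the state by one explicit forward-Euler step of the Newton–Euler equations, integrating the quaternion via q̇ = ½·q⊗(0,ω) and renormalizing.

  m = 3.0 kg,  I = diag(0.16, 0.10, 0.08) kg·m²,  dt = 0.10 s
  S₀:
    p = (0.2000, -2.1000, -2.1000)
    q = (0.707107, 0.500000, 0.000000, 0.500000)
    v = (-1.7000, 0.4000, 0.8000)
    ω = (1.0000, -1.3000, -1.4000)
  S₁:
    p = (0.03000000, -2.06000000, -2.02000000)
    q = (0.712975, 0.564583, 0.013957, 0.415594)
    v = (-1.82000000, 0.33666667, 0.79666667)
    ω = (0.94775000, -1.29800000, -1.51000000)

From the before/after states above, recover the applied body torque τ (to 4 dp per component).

ω₁ − ω₀ = (-0.05225000, 0.00200000, -0.11000000)
gyro term ω₀×Iω₀ = (-0.0364, -0.1120, 0.0780)
τ = I·(Δω/dt) + ω₀×(Iω₀) = (-0.1200, -0.1100, -0.0100)

τ = (-0.1200, -0.1100, -0.0100)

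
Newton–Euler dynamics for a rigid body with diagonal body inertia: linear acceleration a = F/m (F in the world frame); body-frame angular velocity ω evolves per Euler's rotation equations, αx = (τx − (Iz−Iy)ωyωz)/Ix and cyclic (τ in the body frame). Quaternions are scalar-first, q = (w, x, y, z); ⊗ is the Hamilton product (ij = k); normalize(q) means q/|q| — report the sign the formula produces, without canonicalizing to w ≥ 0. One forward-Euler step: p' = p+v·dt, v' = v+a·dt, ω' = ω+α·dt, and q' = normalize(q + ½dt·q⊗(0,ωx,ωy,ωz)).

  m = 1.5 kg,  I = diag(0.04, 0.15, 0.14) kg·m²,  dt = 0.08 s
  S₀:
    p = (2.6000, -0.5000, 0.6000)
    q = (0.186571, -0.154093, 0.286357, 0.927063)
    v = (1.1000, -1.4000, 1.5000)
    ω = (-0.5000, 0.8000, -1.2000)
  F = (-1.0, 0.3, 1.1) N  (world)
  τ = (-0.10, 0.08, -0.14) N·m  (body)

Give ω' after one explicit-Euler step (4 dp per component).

ω' = (-0.7192, 0.8747, -1.2549)

ω×(Iω) gyroscopic = (0.0096, -0.0600, -0.0440)
(τ − ω×Iω)/I = (-2.7400, 0.9333, -0.6857)
new body rate ω' = (-0.7192, 0.8747, -1.2549)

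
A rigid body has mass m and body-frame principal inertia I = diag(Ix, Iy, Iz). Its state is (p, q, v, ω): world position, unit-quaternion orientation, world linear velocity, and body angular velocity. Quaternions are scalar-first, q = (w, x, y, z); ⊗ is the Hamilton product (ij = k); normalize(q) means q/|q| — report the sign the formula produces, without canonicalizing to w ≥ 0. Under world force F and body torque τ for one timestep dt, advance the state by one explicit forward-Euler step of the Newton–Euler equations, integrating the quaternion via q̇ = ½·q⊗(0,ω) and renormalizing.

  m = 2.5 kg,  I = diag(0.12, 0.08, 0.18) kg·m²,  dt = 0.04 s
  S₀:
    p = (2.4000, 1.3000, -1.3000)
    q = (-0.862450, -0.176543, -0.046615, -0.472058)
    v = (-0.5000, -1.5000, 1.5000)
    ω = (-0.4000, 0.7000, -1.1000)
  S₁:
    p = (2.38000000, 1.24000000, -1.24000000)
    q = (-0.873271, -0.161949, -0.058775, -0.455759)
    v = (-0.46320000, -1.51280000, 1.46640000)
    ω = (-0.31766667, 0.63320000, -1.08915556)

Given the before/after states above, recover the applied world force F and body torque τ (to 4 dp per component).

F = (2.3000, -0.8000, -2.1000)
τ = (0.1700, -0.1600, 0.0600)

Δv = v₁−v₀ = (0.03680000, -0.01280000, -0.03360000)
applied force F = (2.3000, -0.8000, -2.1000)
rate change Δω = (0.08233333, -0.06680000, 0.01084444)
applied torque τ = (0.1700, -0.1600, 0.0600)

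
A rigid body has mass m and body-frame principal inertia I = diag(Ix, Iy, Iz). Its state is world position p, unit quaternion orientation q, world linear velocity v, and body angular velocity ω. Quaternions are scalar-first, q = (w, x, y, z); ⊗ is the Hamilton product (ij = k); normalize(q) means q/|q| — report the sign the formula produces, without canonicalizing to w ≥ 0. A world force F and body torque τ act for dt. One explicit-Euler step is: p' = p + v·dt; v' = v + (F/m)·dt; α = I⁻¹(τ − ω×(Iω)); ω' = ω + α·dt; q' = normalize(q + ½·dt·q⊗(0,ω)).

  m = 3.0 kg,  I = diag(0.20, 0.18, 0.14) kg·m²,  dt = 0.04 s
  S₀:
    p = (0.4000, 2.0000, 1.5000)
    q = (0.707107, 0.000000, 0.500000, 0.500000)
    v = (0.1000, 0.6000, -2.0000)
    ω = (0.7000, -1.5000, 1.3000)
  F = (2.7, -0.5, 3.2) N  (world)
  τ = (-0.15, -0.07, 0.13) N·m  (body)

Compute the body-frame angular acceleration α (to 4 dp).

α = (-1.1400, -0.6922, 0.7786)

ω×(Iω) gyroscopic = (0.0780, 0.0546, 0.0210)
angular accel α = (-1.1400, -0.6922, 0.7786)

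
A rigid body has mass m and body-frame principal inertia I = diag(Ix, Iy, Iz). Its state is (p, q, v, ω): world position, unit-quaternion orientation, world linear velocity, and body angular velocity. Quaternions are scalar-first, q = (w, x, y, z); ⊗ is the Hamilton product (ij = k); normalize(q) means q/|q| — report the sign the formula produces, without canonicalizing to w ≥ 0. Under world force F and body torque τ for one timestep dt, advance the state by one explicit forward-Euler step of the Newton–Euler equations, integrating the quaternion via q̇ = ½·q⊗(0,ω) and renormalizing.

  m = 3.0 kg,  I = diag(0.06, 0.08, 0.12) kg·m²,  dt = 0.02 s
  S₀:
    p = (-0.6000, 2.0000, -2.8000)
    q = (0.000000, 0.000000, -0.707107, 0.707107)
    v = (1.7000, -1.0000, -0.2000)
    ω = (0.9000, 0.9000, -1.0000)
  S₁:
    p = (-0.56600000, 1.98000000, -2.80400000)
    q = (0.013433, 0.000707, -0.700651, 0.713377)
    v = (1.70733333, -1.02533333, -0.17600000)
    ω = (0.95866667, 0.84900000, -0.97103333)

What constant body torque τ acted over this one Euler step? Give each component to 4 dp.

τ = (0.1400, -0.1500, 0.1900)

ω₁ − ω₀ = (0.05866667, -0.05100000, 0.02896667)
precession coupling = (-0.0360, 0.0540, 0.0162)
I·α + gyro = (0.1400, -0.1500, 0.1900)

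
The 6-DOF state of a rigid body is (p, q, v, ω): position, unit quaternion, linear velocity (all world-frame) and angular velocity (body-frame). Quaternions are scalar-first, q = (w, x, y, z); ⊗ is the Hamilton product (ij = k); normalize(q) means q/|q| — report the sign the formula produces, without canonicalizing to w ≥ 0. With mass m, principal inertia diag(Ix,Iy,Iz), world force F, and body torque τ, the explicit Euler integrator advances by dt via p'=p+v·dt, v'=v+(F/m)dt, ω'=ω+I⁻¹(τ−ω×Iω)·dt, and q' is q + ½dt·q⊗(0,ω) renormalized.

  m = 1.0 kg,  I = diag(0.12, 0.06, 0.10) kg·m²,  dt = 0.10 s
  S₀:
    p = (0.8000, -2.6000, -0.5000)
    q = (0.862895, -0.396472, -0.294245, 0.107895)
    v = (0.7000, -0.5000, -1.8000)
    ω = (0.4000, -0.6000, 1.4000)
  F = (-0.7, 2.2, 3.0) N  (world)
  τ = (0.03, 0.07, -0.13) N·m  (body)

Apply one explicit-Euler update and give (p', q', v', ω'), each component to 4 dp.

p' = (0.8700, -2.6500, -0.6800)
q' = (0.8518, -0.3954, -0.2893, 0.1855)
v' = (0.6300, -0.2800, -1.5000)
ω' = (0.4530, -0.5020, 1.2556)

precession coupling ω×(Iω) = (-0.0336, 0.0112, 0.0144)
α = I⁻¹(τ − ω×Iω) = (0.5300, 0.9800, -1.4440)
ω + α·dt = (0.4530, -0.5020, 1.2556)
2q̇ = q⊗(0,ω) = (-0.1690112, -0.0020480, 0.0804818, 1.5636342)
q + ½dt·q⊗(0,ω), renormalized = (0.8518, -0.3954, -0.2893, 0.1855)
a = (-0.7000, 2.2000, 3.0000)
new position p' = (0.8700, -2.6500, -0.6800)
v' = v + a·dt = (0.6300, -0.2800, -1.5000)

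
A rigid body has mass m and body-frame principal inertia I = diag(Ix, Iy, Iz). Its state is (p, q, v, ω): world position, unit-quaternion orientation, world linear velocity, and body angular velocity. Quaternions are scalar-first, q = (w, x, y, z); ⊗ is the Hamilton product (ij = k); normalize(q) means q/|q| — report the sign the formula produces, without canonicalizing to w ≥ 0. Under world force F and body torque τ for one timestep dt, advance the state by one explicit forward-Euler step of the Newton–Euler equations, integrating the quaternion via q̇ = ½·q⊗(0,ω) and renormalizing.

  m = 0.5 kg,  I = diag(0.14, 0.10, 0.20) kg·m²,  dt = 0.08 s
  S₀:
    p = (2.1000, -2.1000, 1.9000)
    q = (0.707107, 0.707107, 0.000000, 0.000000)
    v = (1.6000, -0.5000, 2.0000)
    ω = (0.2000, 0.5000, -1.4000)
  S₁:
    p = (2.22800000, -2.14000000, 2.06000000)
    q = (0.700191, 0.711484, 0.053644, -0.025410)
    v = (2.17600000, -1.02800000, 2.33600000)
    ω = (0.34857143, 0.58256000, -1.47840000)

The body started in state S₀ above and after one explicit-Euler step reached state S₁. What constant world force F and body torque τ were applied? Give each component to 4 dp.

F = (3.6000, -3.3000, 2.1000)
τ = (0.1900, 0.1200, -0.2000)

Δv = v₁−v₀ = (0.57600000, -0.52800000, 0.33600000)
applied force F = (3.6000, -3.3000, 2.1000)
ω₁ − ω₀ = (0.14857143, 0.08256000, -0.07840000)
ω₀×(Iω₀) = (-0.0700, 0.0168, -0.0040)
τ = I·(Δω/dt) + ω₀×(Iω₀) = (0.1900, 0.1200, -0.2000)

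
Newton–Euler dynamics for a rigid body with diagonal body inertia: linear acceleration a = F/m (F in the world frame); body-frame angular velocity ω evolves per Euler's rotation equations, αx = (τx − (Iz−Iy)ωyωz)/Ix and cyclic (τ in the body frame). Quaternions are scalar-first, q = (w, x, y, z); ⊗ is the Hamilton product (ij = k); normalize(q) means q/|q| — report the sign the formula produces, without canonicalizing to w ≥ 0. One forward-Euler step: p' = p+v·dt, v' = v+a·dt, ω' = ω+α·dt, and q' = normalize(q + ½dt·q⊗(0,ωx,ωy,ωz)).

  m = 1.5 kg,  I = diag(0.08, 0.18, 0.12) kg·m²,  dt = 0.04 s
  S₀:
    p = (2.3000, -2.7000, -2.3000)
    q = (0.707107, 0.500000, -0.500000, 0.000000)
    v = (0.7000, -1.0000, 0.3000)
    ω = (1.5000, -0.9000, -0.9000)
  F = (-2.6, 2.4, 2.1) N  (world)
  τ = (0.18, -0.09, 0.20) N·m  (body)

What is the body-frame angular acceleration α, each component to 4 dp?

precession coupling ω×(Iω) = (-0.0486, 0.0540, -0.1350)
α = I⁻¹(τ − ω×Iω) = (2.8575, -0.8000, 2.7917)

α = (2.8575, -0.8000, 2.7917)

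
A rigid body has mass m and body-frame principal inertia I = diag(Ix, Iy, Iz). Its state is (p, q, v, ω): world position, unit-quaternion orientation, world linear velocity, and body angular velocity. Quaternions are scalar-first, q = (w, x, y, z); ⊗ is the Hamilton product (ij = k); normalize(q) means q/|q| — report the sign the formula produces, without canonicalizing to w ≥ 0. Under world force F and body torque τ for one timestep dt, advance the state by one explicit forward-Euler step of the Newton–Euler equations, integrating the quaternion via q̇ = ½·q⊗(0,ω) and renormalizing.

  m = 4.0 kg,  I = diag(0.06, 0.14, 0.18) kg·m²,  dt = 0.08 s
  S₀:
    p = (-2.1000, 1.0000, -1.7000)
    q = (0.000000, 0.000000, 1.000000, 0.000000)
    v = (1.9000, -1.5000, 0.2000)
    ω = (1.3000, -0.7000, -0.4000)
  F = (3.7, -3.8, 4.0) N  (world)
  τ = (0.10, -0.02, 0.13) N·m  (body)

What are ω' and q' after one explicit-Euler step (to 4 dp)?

ω' = (1.4184, -0.7471, -0.3099)
q' = (0.0279, -0.0160, 0.9981, -0.0519)

angular accel α = (1.4800, -0.5886, 1.1267)
ω' = ω + α·dt = (1.4184, -0.7471, -0.3099)
q⊗(0,ω) = (0.7000000, -0.4000000, 0.0000000, -1.3000000)
q' = normalize(q + ½dt·q⊗(0,ω)) = (0.0279, -0.0160, 0.9981, -0.0519)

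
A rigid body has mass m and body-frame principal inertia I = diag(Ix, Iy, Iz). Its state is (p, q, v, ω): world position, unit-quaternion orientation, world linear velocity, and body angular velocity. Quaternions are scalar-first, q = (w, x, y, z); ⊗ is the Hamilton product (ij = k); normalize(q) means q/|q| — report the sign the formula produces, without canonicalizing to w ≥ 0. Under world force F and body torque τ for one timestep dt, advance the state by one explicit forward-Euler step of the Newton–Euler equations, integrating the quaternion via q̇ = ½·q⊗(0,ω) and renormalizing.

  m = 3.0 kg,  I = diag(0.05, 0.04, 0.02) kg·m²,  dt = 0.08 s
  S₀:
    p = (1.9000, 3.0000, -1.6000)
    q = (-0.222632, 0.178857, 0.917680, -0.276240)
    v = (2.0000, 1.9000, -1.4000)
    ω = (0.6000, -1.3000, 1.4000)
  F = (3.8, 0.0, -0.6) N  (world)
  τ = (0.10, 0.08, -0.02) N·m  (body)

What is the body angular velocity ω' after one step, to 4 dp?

gyro term ω×Iω = (0.0364, 0.0252, 0.0078)
α = I⁻¹(τ − ω×Iω) = (1.2720, 1.3700, -1.3900)
ω' = ω + α·dt = (0.7018, -1.1904, 1.2888)

ω' = (0.7018, -1.1904, 1.2888)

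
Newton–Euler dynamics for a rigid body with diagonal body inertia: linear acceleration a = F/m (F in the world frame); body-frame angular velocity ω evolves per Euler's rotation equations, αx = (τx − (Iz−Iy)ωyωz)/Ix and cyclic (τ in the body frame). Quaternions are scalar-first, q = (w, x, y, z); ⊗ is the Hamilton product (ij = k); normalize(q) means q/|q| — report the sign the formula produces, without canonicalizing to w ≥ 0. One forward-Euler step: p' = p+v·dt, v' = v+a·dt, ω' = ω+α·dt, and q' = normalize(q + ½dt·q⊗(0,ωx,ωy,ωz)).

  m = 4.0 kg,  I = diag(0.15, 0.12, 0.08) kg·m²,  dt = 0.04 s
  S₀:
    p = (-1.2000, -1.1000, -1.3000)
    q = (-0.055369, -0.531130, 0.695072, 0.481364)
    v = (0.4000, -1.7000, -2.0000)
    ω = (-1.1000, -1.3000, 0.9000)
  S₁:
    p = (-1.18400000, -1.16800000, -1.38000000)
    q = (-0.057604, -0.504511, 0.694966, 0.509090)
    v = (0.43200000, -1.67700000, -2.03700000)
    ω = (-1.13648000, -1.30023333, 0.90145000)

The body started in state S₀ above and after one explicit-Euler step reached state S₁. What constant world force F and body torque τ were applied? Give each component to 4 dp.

F = (3.2000, 2.3000, -3.7000)
τ = (-0.0900, -0.0700, -0.0400)

v₁ − v₀ = (0.03200000, 0.02300000, -0.03700000)
applied force F = (3.2000, 2.3000, -3.7000)
rate change Δω = (-0.03648000, -0.00023333, 0.00145000)
ω₀×(Iω₀) = (0.0468, -0.0693, -0.0429)
applied torque τ = (-0.0900, -0.0700, -0.0400)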